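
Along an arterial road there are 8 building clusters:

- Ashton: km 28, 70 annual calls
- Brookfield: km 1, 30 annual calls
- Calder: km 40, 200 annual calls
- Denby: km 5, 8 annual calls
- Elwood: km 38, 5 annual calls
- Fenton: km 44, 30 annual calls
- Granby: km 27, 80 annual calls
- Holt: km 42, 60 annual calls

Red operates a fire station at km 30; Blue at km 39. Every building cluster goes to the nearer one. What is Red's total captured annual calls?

The indifferent point is the midpoint (30+39)/2 = 34.5; building clusters left of it (closer to Red at 30) go to Red, those right go to Blue.
  Brookfield at 1 (w=30) → Red
  Denby at 5 (w=8) → Red
  Granby at 27 (w=80) → Red
  Ashton at 28 (w=70) → Red
  Elwood at 38 (w=5) → Blue
  Calder at 40 (w=200) → Blue
  Holt at 42 (w=60) → Blue
  Fenton at 44 (w=30) → Blue
Red captures 188; Blue captures 295.

188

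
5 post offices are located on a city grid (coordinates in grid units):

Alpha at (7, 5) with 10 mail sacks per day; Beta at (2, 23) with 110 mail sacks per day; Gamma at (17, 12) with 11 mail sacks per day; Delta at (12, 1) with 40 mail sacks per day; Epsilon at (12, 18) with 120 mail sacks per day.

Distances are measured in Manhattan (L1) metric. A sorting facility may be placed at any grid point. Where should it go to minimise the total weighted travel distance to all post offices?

(12, 18)

Manhattan distance separates: Σwᵢ(|x−xᵢ|+|y−yᵢ|) = Σwᵢ|x−xᵢ| + Σwᵢ|y−yᵢ|, so x and y are optimised independently as 1-D weighted medians.
Total weight W = 291; half = 145.5.
x-coordinate, sorted with cumulative weight:
  x=2 (Beta, w=110) cum 110
  x=7 (Alpha, w=10) cum 120
  x=12 (Delta, w=40) cum 160  ← median
  x=12 (Epsilon, w=120) cum 280
  x=17 (Gamma, w=11) cum 291
⇒ x* = 12
y-coordinate, sorted with cumulative weight:
  y=1 (Delta, w=40) cum 40
  y=5 (Alpha, w=10) cum 50
  y=12 (Gamma, w=11) cum 61
  y=18 (Epsilon, w=120) cum 181  ← median
  y=23 (Beta, w=110) cum 291
⇒ y* = 18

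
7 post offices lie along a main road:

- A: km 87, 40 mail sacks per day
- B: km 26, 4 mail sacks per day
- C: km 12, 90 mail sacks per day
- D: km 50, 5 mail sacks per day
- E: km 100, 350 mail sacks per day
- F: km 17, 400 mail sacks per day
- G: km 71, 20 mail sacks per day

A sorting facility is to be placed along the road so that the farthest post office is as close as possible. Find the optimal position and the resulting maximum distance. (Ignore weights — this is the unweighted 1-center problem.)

location 56, max distance 44

The 1-center on a line is the midpoint of the two extreme points: leftmost at 12, rightmost at 100.
Optimal location = (12 + 100)/2 = 56; maximum distance = (100 − 12)/2 = 44.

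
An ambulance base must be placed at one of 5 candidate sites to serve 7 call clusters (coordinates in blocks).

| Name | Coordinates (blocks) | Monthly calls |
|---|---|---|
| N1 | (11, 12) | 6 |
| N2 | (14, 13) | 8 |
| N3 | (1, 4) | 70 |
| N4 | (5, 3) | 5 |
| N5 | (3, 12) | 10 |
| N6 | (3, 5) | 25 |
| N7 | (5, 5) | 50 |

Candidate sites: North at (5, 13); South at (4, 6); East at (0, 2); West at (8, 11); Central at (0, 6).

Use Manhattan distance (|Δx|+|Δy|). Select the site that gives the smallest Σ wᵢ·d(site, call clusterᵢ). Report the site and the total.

Total weighted distance at each candidate:
  North (5, 13): total = 1754
  South (4, 6): total = 804
  East (0, 2): total = 1246
  West (8, 11): total = 1908
  Central (0, 6): total = 1010
Minimum is at South with total 804 blocks.

South, total 804 blocks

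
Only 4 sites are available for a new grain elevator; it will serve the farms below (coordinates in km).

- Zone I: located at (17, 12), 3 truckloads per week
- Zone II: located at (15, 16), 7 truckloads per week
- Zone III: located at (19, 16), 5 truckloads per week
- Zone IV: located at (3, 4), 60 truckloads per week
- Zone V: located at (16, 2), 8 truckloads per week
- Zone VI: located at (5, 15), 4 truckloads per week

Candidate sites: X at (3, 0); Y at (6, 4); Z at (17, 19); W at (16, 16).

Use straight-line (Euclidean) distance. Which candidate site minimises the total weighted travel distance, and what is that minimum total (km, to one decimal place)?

Total weighted distance at each candidate:
  X (3, 0): total = 714.2
  Y (6, 4): total = 540.0
  Z (17, 19): total = 1482.2
  W (16, 16): total = 1252.1
Minimum is at Y with total 540.0 km.

Y, total 540.0 km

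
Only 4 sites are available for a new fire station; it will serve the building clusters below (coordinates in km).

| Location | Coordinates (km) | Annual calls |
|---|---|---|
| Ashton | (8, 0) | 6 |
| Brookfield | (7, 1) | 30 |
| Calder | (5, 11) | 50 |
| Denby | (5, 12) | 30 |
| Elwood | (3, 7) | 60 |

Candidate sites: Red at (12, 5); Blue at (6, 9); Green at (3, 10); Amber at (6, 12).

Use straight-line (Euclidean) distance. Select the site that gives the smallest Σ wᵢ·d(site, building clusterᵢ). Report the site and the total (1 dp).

Total weighted distance at each candidate:
  Red (12, 5): total = 1541.6
  Blue (6, 9): total = 720.2
  Green (3, 10): total = 739.2
  Amber (6, 12): total = 854.9
Minimum is at Blue with total 720.2 km.

Blue, total 720.2 km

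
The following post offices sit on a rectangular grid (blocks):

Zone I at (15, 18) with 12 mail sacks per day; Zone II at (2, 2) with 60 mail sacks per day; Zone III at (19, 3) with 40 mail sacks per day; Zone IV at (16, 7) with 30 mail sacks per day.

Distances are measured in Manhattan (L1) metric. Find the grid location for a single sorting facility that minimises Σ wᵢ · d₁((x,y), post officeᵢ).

(15, 3)

Manhattan distance separates: Σwᵢ(|x−xᵢ|+|y−yᵢ|) = Σwᵢ|x−xᵢ| + Σwᵢ|y−yᵢ|, so x and y are optimised independently as 1-D weighted medians.
Total weight W = 142; half = 71.
x-coordinate, sorted with cumulative weight:
  x=2 (Zone II, w=60) cum 60
  x=15 (Zone I, w=12) cum 72  ← median
  x=16 (Zone IV, w=30) cum 102
  x=19 (Zone III, w=40) cum 142
⇒ x* = 15
y-coordinate, sorted with cumulative weight:
  y=2 (Zone II, w=60) cum 60
  y=3 (Zone III, w=40) cum 100  ← median
  y=7 (Zone IV, w=30) cum 130
  y=18 (Zone I, w=12) cum 142
⇒ y* = 3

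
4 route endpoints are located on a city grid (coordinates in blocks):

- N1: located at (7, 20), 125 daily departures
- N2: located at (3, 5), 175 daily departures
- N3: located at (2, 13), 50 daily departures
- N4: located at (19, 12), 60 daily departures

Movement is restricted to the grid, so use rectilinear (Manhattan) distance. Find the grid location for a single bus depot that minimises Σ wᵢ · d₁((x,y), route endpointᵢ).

Manhattan distance separates: Σwᵢ(|x−xᵢ|+|y−yᵢ|) = Σwᵢ|x−xᵢ| + Σwᵢ|y−yᵢ|, so x and y are optimised independently as 1-D weighted medians.
Total weight W = 410; half = 205.
x-coordinate, sorted with cumulative weight:
  x=2 (N3, w=50) cum 50
  x=3 (N2, w=175) cum 225  ← median
  x=7 (N1, w=125) cum 350
  x=19 (N4, w=60) cum 410
⇒ x* = 3
y-coordinate, sorted with cumulative weight:
  y=5 (N2, w=175) cum 175
  y=12 (N4, w=60) cum 235  ← median
  y=13 (N3, w=50) cum 285
  y=20 (N1, w=125) cum 410
⇒ y* = 12

(3, 12)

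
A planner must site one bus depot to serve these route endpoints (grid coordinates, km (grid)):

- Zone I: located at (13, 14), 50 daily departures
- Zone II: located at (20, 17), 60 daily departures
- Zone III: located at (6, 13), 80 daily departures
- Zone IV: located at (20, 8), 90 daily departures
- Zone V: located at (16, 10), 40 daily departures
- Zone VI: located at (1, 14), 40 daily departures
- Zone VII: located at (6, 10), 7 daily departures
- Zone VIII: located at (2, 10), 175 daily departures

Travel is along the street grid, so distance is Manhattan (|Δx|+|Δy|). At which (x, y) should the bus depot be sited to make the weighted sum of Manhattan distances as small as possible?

Manhattan distance separates: Σwᵢ(|x−xᵢ|+|y−yᵢ|) = Σwᵢ|x−xᵢ| + Σwᵢ|y−yᵢ|, so x and y are optimised independently as 1-D weighted medians.
Total weight W = 542; half = 271.
x-coordinate, sorted with cumulative weight:
  x=1 (Zone VI, w=40) cum 40
  x=2 (Zone VIII, w=175) cum 215
  x=6 (Zone III, w=80) cum 295  ← median
  x=6 (Zone VII, w=7) cum 302
  x=13 (Zone I, w=50) cum 352
  x=16 (Zone V, w=40) cum 392
  x=20 (Zone II, w=60) cum 452
  x=20 (Zone IV, w=90) cum 542
⇒ x* = 6
y-coordinate, sorted with cumulative weight:
  y=8 (Zone IV, w=90) cum 90
  y=10 (Zone V, w=40) cum 130
  y=10 (Zone VII, w=7) cum 137
  y=10 (Zone VIII, w=175) cum 312  ← median
  y=13 (Zone III, w=80) cum 392
  y=14 (Zone I, w=50) cum 442
  y=14 (Zone VI, w=40) cum 482
  y=17 (Zone II, w=60) cum 542
⇒ y* = 10

(6, 10)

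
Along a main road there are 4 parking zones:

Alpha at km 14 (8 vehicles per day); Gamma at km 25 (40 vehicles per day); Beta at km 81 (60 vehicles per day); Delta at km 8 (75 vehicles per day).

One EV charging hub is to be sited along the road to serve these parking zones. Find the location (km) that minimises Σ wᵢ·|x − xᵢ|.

For a sum of weighted absolute distances on a line, the optimum is the weighted median (not the mean). Total weight W = 183; half-weight = 91.5.
Sort by position and accumulate weight:
  km 8 (Delta, w=75) → cum 75
  km 14 (Alpha, w=8) → cum 83
  km 25 (Gamma, w=40) → cum 123  ≥ 91.5 → median here
  km 81 (Beta, w=60) → cum 183
Optimal location: km 25.

x = 25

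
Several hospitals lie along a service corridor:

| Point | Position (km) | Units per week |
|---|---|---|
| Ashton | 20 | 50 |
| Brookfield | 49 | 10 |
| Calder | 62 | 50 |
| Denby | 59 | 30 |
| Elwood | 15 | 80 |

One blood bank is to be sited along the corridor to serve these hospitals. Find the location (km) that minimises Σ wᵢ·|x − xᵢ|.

x = 20

For a sum of weighted absolute distances on a line, the optimum is the weighted median (not the mean). Total weight W = 220; half-weight = 110.
Sort by position and accumulate weight:
  km 15 (Elwood, w=80) → cum 80
  km 20 (Ashton, w=50) → cum 130  ≥ 110 → median here
  km 49 (Brookfield, w=10) → cum 140
  km 59 (Denby, w=30) → cum 170
  km 62 (Calder, w=50) → cum 220
Optimal location: km 20.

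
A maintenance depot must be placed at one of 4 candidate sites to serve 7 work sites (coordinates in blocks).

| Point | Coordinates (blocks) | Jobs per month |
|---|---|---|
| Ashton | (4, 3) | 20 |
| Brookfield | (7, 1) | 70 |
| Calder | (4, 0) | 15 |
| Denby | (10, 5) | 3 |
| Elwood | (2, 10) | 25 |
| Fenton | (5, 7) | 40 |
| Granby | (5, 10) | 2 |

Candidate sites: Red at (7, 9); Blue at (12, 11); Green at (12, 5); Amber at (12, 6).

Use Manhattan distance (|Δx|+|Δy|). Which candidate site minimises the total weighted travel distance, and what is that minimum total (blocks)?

Total weighted distance at each candidate:
  Red (7, 9): total = 1257
  Blue (12, 11): total = 2410
  Green (12, 5): total = 1790
  Amber (12, 6): total = 1831
Minimum is at Red with total 1257 blocks.

Red, total 1257 blocks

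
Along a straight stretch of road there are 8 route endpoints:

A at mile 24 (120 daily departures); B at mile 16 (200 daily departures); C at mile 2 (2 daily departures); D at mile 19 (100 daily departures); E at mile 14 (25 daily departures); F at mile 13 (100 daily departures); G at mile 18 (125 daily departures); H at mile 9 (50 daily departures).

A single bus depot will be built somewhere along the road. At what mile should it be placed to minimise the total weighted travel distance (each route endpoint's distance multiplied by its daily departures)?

x = 16

For a sum of weighted absolute distances on a line, the optimum is the weighted median (not the mean). Total weight W = 722; half-weight = 361.
Sort by position and accumulate weight:
  mile 2 (C, w=2) → cum 2
  mile 9 (H, w=50) → cum 52
  mile 13 (F, w=100) → cum 152
  mile 14 (E, w=25) → cum 177
  mile 16 (B, w=200) → cum 377  ≥ 361 → median here
  mile 18 (G, w=125) → cum 502
  mile 19 (D, w=100) → cum 602
  mile 24 (A, w=120) → cum 722
Optimal location: mile 16.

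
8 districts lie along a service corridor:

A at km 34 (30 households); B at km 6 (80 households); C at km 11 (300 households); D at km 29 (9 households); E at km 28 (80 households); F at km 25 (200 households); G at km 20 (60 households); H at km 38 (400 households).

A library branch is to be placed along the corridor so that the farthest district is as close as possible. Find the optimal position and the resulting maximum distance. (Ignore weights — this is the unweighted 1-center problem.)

location 22, max distance 16

The 1-center on a line is the midpoint of the two extreme points: leftmost at 6, rightmost at 38.
Optimal location = (6 + 38)/2 = 22; maximum distance = (38 − 6)/2 = 16.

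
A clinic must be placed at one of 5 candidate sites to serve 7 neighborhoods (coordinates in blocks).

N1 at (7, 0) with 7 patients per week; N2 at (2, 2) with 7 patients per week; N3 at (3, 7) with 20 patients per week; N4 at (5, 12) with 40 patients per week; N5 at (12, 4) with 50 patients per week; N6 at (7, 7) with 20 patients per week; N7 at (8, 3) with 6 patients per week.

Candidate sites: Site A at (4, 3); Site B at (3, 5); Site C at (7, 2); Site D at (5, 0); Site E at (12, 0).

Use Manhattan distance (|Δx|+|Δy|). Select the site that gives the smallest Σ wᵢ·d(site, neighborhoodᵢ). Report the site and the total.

Total weighted distance at each candidate:
  Site A (4, 3): total = 1177
  Site B (3, 5): total = 1153
  Site C (7, 2): total = 1171
  Site D (5, 0): total = 1475
  Site E (12, 0): total = 1681
Minimum is at Site B with total 1153 blocks.

Site B, total 1153 blocks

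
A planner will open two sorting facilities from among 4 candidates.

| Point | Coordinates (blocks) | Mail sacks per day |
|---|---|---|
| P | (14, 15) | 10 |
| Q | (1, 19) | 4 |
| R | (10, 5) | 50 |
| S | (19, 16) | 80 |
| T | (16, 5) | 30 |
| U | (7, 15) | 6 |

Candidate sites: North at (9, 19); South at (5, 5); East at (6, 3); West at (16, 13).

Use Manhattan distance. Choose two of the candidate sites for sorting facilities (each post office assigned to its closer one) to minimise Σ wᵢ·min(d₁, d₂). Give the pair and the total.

Evaluate every pair (each demand assigned to the nearer of the two):
  {South, West}: total = 1148
  {East, West}: total = 1210
  {North, West}: total = 1528
  {North, South}: total = 1778
  {North, East}: total = 1858
  {South, East}: total = 2914
Best pair: {South, West} with total 1148.

{South, West}, total 1148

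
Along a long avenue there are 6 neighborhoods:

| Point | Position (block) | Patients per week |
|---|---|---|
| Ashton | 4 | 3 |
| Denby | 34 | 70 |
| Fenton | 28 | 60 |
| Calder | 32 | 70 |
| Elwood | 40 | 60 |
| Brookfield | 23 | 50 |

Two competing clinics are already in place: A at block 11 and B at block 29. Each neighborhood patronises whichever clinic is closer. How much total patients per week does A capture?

The indifferent point is the midpoint (11+29)/2 = 20; neighborhoods left of it (closer to A at 11) go to A, those right go to B.
  Ashton at 4 (w=3) → A
  Brookfield at 23 (w=50) → B
  Fenton at 28 (w=60) → B
  Calder at 32 (w=70) → B
  Denby at 34 (w=70) → B
  Elwood at 40 (w=60) → B
A captures 3; B captures 310.

3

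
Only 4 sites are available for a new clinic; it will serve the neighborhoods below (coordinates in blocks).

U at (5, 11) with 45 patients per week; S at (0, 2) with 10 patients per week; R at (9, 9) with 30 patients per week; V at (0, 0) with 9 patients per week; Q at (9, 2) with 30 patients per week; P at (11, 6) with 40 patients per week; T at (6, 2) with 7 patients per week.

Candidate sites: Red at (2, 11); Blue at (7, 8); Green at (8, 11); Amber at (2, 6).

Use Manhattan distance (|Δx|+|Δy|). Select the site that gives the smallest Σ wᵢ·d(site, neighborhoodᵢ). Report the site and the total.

Total weighted distance at each candidate:
  Red (2, 11): total = 1763
  Blue (7, 8): total = 1109
  Green (8, 11): total = 1263
  Amber (2, 6): total = 1538
Minimum is at Blue with total 1109 blocks.

Blue, total 1109 blocks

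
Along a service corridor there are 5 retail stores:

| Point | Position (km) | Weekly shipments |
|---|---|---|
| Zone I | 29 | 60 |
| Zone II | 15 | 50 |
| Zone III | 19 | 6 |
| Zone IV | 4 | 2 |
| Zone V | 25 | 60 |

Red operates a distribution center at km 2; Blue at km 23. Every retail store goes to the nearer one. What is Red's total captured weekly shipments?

The indifferent point is the midpoint (2+23)/2 = 12.5; retail stores left of it (closer to Red at 2) go to Red, those right go to Blue.
  Zone IV at 4 (w=2) → Red
  Zone II at 15 (w=50) → Blue
  Zone III at 19 (w=6) → Blue
  Zone V at 25 (w=60) → Blue
  Zone I at 29 (w=60) → Blue
Red captures 2; Blue captures 176.

2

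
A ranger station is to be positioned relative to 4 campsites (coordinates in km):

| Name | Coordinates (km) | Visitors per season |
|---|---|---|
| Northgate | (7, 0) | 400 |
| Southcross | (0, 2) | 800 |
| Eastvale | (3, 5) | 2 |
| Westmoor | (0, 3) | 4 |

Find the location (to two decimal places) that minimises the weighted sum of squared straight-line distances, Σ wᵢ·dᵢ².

(2.33, 1.34)

The minimiser of Σwᵢ‖p−pᵢ‖² is the weighted centroid p* = (Σwᵢpᵢ)/(Σwᵢ).
Σwᵢ = 1206.
Σwᵢxᵢ = 400·7 + 800·0 + 2·3 + 4·0 = 2806.
Σwᵢyᵢ = 400·0 + 800·2 + 2·5 + 4·3 = 1622.
x* = 2806/1206 = 2.33, y* = 1622/1206 = 1.34.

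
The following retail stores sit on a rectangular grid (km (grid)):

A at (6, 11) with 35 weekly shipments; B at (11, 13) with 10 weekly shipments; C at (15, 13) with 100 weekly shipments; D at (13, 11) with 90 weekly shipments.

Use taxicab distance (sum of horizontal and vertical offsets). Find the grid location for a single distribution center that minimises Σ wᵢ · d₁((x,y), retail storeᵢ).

Manhattan distance separates: Σwᵢ(|x−xᵢ|+|y−yᵢ|) = Σwᵢ|x−xᵢ| + Σwᵢ|y−yᵢ|, so x and y are optimised independently as 1-D weighted medians.
Total weight W = 235; half = 117.5.
x-coordinate, sorted with cumulative weight:
  x=6 (A, w=35) cum 35
  x=11 (B, w=10) cum 45
  x=13 (D, w=90) cum 135  ← median
  x=15 (C, w=100) cum 235
⇒ x* = 13
y-coordinate, sorted with cumulative weight:
  y=11 (A, w=35) cum 35
  y=11 (D, w=90) cum 125  ← median
  y=13 (B, w=10) cum 135
  y=13 (C, w=100) cum 235
⇒ y* = 11

(13, 11)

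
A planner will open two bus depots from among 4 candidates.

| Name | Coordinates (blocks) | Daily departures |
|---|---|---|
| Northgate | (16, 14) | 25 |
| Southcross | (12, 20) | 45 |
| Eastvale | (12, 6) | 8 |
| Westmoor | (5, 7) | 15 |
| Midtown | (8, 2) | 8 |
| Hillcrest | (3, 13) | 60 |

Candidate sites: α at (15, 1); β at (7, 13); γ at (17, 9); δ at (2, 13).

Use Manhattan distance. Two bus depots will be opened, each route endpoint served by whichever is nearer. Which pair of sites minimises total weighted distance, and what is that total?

{β, δ}, total 1162

Evaluate every pair (each demand assigned to the nearer of the two):
  {β, δ}: total = 1162
  {β, γ}: total = 1210
  {γ, δ}: total = 1257
  {α, β}: total = 1278
  {α, δ}: total = 1438
  {α, γ}: total = 2288
Best pair: {β, δ} with total 1162.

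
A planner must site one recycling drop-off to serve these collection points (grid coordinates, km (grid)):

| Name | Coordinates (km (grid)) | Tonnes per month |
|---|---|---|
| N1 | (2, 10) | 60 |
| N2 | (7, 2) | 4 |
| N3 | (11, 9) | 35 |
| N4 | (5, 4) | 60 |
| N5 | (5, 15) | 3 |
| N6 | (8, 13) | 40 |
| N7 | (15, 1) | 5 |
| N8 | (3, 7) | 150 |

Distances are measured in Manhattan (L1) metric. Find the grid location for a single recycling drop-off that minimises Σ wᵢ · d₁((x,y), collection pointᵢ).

(3, 7)

Manhattan distance separates: Σwᵢ(|x−xᵢ|+|y−yᵢ|) = Σwᵢ|x−xᵢ| + Σwᵢ|y−yᵢ|, so x and y are optimised independently as 1-D weighted medians.
Total weight W = 357; half = 178.5.
x-coordinate, sorted with cumulative weight:
  x=2 (N1, w=60) cum 60
  x=3 (N8, w=150) cum 210  ← median
  x=5 (N4, w=60) cum 270
  x=5 (N5, w=3) cum 273
  x=7 (N2, w=4) cum 277
  x=8 (N6, w=40) cum 317
  x=11 (N3, w=35) cum 352
  x=15 (N7, w=5) cum 357
⇒ x* = 3
y-coordinate, sorted with cumulative weight:
  y=1 (N7, w=5) cum 5
  y=2 (N2, w=4) cum 9
  y=4 (N4, w=60) cum 69
  y=7 (N8, w=150) cum 219  ← median
  y=9 (N3, w=35) cum 254
  y=10 (N1, w=60) cum 314
  y=13 (N6, w=40) cum 354
  y=15 (N5, w=3) cum 357
⇒ y* = 7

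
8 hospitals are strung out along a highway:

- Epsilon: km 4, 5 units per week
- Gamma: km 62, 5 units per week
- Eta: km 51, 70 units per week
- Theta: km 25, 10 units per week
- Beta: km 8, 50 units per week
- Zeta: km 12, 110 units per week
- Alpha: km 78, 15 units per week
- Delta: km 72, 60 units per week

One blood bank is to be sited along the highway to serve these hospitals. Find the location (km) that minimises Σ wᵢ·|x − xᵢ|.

x = 12

For a sum of weighted absolute distances on a line, the optimum is the weighted median (not the mean). Total weight W = 325; half-weight = 162.5.
Sort by position and accumulate weight:
  km 4 (Epsilon, w=5) → cum 5
  km 8 (Beta, w=50) → cum 55
  km 12 (Zeta, w=110) → cum 165  ≥ 162.5 → median here
  km 25 (Theta, w=10) → cum 175
  km 51 (Eta, w=70) → cum 245
  km 62 (Gamma, w=5) → cum 250
  km 72 (Delta, w=60) → cum 310
  km 78 (Alpha, w=15) → cum 325
Optimal location: km 12.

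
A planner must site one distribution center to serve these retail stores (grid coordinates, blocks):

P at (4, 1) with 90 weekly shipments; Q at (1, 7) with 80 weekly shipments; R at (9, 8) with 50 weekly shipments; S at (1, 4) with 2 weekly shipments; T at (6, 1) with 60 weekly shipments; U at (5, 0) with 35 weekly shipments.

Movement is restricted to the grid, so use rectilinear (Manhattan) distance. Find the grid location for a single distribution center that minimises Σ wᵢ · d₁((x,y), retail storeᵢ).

Manhattan distance separates: Σwᵢ(|x−xᵢ|+|y−yᵢ|) = Σwᵢ|x−xᵢ| + Σwᵢ|y−yᵢ|, so x and y are optimised independently as 1-D weighted medians.
Total weight W = 317; half = 158.5.
x-coordinate, sorted with cumulative weight:
  x=1 (Q, w=80) cum 80
  x=1 (S, w=2) cum 82
  x=4 (P, w=90) cum 172  ← median
  x=5 (U, w=35) cum 207
  x=6 (T, w=60) cum 267
  x=9 (R, w=50) cum 317
⇒ x* = 4
y-coordinate, sorted with cumulative weight:
  y=0 (U, w=35) cum 35
  y=1 (P, w=90) cum 125
  y=1 (T, w=60) cum 185  ← median
  y=4 (S, w=2) cum 187
  y=7 (Q, w=80) cum 267
  y=8 (R, w=50) cum 317
⇒ y* = 1

(4, 1)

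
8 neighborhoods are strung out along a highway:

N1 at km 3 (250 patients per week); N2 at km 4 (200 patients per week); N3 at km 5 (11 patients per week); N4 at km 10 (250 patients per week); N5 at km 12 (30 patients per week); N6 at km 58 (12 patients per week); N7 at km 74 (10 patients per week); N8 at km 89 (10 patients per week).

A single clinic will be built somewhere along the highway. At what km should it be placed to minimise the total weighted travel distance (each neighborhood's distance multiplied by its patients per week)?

x = 4

For a sum of weighted absolute distances on a line, the optimum is the weighted median (not the mean). Total weight W = 773; half-weight = 386.5.
Sort by position and accumulate weight:
  km 3 (N1, w=250) → cum 250
  km 4 (N2, w=200) → cum 450  ≥ 386.5 → median here
  km 5 (N3, w=11) → cum 461
  km 10 (N4, w=250) → cum 711
  km 12 (N5, w=30) → cum 741
  km 58 (N6, w=12) → cum 753
  km 74 (N7, w=10) → cum 763
  km 89 (N8, w=10) → cum 773
Optimal location: km 4.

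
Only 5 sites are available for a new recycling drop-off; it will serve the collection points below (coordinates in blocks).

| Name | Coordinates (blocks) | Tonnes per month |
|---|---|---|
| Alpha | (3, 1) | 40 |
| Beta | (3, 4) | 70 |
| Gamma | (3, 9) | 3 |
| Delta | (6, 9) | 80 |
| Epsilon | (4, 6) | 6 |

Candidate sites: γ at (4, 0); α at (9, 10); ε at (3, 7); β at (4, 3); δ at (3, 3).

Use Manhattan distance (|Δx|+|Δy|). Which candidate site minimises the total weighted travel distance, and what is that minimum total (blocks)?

Total weighted distance at each candidate:
  γ (4, 0): total = 1376
  α (9, 10): total = 1835
  ε (3, 7): total = 868
  β (4, 3): total = 939
  δ (3, 3): total = 912
Minimum is at ε with total 868 blocks.

ε, total 868 blocks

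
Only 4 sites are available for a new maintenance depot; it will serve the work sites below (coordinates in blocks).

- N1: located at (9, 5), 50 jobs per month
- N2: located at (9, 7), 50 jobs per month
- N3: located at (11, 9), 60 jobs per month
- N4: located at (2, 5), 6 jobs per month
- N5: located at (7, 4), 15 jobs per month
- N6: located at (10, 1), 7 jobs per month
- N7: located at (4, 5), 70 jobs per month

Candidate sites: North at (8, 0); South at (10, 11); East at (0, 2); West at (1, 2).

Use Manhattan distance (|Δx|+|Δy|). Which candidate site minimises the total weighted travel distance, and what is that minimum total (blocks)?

South, total 1924 blocks

Total weighted distance at each candidate:
  North (8, 0): total = 2212
  South (10, 11): total = 1924
  East (0, 2): total = 3112
  West (1, 2): total = 2854
Minimum is at South with total 1924 blocks.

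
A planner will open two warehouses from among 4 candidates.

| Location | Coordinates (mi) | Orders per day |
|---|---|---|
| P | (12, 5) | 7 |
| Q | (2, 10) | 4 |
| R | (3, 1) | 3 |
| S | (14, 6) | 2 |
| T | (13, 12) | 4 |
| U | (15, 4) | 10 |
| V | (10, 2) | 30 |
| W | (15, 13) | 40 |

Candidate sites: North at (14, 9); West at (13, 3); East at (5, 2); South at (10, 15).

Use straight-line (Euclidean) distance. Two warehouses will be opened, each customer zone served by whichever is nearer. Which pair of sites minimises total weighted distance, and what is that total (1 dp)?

{North, West}, total 395.2

Evaluate every pair (each demand assigned to the nearer of the two):
  {North, West}: total = 395.2
  {West, South}: total = 439.9
  {North, East}: total = 456.8
  {North, South}: total = 586.3
  {East, South}: total = 598.2
  {West, East}: total = 624.0
Best pair: {North, West} with total 395.2.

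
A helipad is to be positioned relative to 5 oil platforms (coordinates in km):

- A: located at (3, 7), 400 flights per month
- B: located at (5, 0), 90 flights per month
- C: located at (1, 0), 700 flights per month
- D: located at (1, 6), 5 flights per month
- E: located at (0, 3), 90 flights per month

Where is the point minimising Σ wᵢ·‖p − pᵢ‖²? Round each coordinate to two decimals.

(1.83, 2.41)

The minimiser of Σwᵢ‖p−pᵢ‖² is the weighted centroid p* = (Σwᵢpᵢ)/(Σwᵢ).
Σwᵢ = 1285.
Σwᵢxᵢ = 400·3 + 90·5 + 700·1 + 5·1 + 90·0 = 2355.
Σwᵢyᵢ = 400·7 + 90·0 + 700·0 + 5·6 + 90·3 = 3100.
x* = 2355/1285 = 1.83, y* = 3100/1285 = 2.41.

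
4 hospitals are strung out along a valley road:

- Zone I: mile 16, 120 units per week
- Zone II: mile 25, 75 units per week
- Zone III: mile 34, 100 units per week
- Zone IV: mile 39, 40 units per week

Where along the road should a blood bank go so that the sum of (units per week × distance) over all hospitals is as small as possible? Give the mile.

x = 25

For a sum of weighted absolute distances on a line, the optimum is the weighted median (not the mean). Total weight W = 335; half-weight = 167.5.
Sort by position and accumulate weight:
  mile 16 (Zone I, w=120) → cum 120
  mile 25 (Zone II, w=75) → cum 195  ≥ 167.5 → median here
  mile 34 (Zone III, w=100) → cum 295
  mile 39 (Zone IV, w=40) → cum 335
Optimal location: mile 25.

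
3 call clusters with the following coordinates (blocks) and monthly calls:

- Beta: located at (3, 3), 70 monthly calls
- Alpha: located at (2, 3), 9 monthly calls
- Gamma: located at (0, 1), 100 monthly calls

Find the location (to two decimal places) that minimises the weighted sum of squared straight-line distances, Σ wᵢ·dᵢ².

The minimiser of Σwᵢ‖p−pᵢ‖² is the weighted centroid p* = (Σwᵢpᵢ)/(Σwᵢ).
Σwᵢ = 179.
Σwᵢxᵢ = 70·3 + 9·2 + 100·0 = 228.
Σwᵢyᵢ = 70·3 + 9·3 + 100·1 = 337.
x* = 228/179 = 1.27, y* = 337/179 = 1.88.

(1.27, 1.88)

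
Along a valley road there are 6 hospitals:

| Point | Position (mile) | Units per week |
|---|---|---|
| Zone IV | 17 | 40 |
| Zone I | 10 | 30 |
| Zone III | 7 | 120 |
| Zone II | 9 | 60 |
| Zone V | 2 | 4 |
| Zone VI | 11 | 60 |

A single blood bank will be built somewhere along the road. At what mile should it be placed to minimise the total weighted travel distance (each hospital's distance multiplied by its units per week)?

x = 9

For a sum of weighted absolute distances on a line, the optimum is the weighted median (not the mean). Total weight W = 314; half-weight = 157.
Sort by position and accumulate weight:
  mile 2 (Zone V, w=4) → cum 4
  mile 7 (Zone III, w=120) → cum 124
  mile 9 (Zone II, w=60) → cum 184  ≥ 157 → median here
  mile 10 (Zone I, w=30) → cum 214
  mile 11 (Zone VI, w=60) → cum 274
  mile 17 (Zone IV, w=40) → cum 314
Optimal location: mile 9.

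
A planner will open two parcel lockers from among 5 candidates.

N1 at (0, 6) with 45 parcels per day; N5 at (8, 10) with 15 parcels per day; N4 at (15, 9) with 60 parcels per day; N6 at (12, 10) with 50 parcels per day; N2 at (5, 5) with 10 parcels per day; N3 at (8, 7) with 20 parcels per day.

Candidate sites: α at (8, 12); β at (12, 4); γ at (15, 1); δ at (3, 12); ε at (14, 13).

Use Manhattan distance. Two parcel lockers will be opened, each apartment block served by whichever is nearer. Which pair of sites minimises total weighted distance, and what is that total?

{δ, ε}, total 1350

Evaluate every pair (each demand assigned to the nearer of the two):
  {δ, ε}: total = 1350
  {α, ε}: total = 1410
  {β, δ}: total = 1510
  {α, δ}: total = 1525
  {β, ε}: total = 1535
  {α, β}: total = 1620
  {α, γ}: total = 1640
  {β, γ}: total = 1780
  {γ, δ}: total = 1830
  {γ, ε}: total = 1965
Best pair: {δ, ε} with total 1350.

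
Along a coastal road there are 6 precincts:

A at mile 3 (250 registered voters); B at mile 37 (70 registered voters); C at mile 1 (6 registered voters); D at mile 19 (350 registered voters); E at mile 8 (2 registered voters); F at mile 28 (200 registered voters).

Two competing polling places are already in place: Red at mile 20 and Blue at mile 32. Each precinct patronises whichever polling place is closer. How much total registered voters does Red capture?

The indifferent point is the midpoint (20+32)/2 = 26; precincts left of it (closer to Red at 20) go to Red, those right go to Blue.
  C at 1 (w=6) → Red
  A at 3 (w=250) → Red
  E at 8 (w=2) → Red
  D at 19 (w=350) → Red
  F at 28 (w=200) → Blue
  B at 37 (w=70) → Blue
Red captures 608; Blue captures 270.

608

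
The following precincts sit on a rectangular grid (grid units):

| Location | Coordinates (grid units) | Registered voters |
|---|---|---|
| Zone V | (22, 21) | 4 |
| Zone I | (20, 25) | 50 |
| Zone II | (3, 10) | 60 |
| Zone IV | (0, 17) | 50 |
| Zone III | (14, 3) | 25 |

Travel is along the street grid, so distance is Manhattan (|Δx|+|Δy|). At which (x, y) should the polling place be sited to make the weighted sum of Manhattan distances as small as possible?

Manhattan distance separates: Σwᵢ(|x−xᵢ|+|y−yᵢ|) = Σwᵢ|x−xᵢ| + Σwᵢ|y−yᵢ|, so x and y are optimised independently as 1-D weighted medians.
Total weight W = 189; half = 94.5.
x-coordinate, sorted with cumulative weight:
  x=0 (Zone IV, w=50) cum 50
  x=3 (Zone II, w=60) cum 110  ← median
  x=14 (Zone III, w=25) cum 135
  x=20 (Zone I, w=50) cum 185
  x=22 (Zone V, w=4) cum 189
⇒ x* = 3
y-coordinate, sorted with cumulative weight:
  y=3 (Zone III, w=25) cum 25
  y=10 (Zone II, w=60) cum 85
  y=17 (Zone IV, w=50) cum 135  ← median
  y=21 (Zone V, w=4) cum 139
  y=25 (Zone I, w=50) cum 189
⇒ y* = 17

(3, 17)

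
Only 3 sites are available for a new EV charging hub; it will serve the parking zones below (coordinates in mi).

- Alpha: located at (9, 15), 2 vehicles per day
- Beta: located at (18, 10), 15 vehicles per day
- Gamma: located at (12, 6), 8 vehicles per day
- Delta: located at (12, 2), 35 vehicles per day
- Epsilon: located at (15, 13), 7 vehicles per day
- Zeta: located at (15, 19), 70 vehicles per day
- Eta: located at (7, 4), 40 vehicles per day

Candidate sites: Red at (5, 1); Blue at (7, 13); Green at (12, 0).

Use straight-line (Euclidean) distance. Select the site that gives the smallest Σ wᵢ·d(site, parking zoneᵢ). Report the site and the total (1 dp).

Total weighted distance at each candidate:
  Red (5, 1): total = 2277.6
  Blue (7, 13): total = 1784.4
  Green (12, 0): total = 2019.5
Minimum is at Blue with total 1784.4 mi.

Blue, total 1784.4 mi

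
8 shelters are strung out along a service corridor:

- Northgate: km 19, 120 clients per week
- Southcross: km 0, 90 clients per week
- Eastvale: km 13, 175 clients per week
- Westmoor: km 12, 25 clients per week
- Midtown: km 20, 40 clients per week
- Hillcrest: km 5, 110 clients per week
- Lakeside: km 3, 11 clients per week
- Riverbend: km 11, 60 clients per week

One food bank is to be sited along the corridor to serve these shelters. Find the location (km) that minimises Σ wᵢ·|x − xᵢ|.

x = 13

For a sum of weighted absolute distances on a line, the optimum is the weighted median (not the mean). Total weight W = 631; half-weight = 315.5.
Sort by position and accumulate weight:
  km 0 (Southcross, w=90) → cum 90
  km 3 (Lakeside, w=11) → cum 101
  km 5 (Hillcrest, w=110) → cum 211
  km 11 (Riverbend, w=60) → cum 271
  km 12 (Westmoor, w=25) → cum 296
  km 13 (Eastvale, w=175) → cum 471  ≥ 315.5 → median here
  km 19 (Northgate, w=120) → cum 591
  km 20 (Midtown, w=40) → cum 631
Optimal location: km 13.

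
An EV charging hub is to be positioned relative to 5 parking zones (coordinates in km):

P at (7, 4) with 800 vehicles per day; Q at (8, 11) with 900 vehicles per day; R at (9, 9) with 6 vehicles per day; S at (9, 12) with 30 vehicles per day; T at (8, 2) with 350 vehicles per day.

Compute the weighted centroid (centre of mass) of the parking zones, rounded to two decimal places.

The minimiser of Σwᵢ‖p−pᵢ‖² is the weighted centroid p* = (Σwᵢpᵢ)/(Σwᵢ).
Σwᵢ = 2086.
Σwᵢxᵢ = 800·7 + 900·8 + 6·9 + 30·9 + 350·8 = 15924.
Σwᵢyᵢ = 800·4 + 900·11 + 6·9 + 30·12 + 350·2 = 14214.
x* = 15924/2086 = 7.63, y* = 14214/2086 = 6.81.

(7.63, 6.81)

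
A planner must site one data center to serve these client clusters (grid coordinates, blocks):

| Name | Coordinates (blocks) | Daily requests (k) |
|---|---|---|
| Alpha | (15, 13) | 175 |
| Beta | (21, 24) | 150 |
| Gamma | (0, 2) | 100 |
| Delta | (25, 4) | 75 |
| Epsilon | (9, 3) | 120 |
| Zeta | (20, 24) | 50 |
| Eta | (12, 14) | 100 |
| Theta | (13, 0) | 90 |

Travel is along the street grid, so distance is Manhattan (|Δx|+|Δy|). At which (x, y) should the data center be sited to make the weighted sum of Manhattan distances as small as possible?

(15, 13)

Manhattan distance separates: Σwᵢ(|x−xᵢ|+|y−yᵢ|) = Σwᵢ|x−xᵢ| + Σwᵢ|y−yᵢ|, so x and y are optimised independently as 1-D weighted medians.
Total weight W = 860; half = 430.
x-coordinate, sorted with cumulative weight:
  x=0 (Gamma, w=100) cum 100
  x=9 (Epsilon, w=120) cum 220
  x=12 (Eta, w=100) cum 320
  x=13 (Theta, w=90) cum 410
  x=15 (Alpha, w=175) cum 585  ← median
  x=20 (Zeta, w=50) cum 635
  x=21 (Beta, w=150) cum 785
  x=25 (Delta, w=75) cum 860
⇒ x* = 15
y-coordinate, sorted with cumulative weight:
  y=0 (Theta, w=90) cum 90
  y=2 (Gamma, w=100) cum 190
  y=3 (Epsilon, w=120) cum 310
  y=4 (Delta, w=75) cum 385
  y=13 (Alpha, w=175) cum 560  ← median
  y=14 (Eta, w=100) cum 660
  y=24 (Beta, w=150) cum 810
  y=24 (Zeta, w=50) cum 860
⇒ y* = 13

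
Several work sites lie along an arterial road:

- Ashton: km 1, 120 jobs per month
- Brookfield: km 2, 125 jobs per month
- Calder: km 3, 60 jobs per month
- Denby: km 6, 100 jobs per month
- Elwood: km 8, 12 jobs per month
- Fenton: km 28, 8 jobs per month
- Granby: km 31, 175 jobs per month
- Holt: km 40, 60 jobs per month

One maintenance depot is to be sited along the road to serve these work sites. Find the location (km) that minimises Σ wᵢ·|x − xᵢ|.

x = 6

For a sum of weighted absolute distances on a line, the optimum is the weighted median (not the mean). Total weight W = 660; half-weight = 330.
Sort by position and accumulate weight:
  km 1 (Ashton, w=120) → cum 120
  km 2 (Brookfield, w=125) → cum 245
  km 3 (Calder, w=60) → cum 305
  km 6 (Denby, w=100) → cum 405  ≥ 330 → median here
  km 8 (Elwood, w=12) → cum 417
  km 28 (Fenton, w=8) → cum 425
  km 31 (Granby, w=175) → cum 600
  km 40 (Holt, w=60) → cum 660
Optimal location: km 6.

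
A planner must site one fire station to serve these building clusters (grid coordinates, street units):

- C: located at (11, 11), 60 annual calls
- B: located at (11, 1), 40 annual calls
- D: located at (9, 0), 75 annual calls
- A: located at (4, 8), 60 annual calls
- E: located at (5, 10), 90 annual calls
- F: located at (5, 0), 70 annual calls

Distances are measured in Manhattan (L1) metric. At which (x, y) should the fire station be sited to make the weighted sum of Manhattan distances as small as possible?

Manhattan distance separates: Σwᵢ(|x−xᵢ|+|y−yᵢ|) = Σwᵢ|x−xᵢ| + Σwᵢ|y−yᵢ|, so x and y are optimised independently as 1-D weighted medians.
Total weight W = 395; half = 197.5.
x-coordinate, sorted with cumulative weight:
  x=4 (A, w=60) cum 60
  x=5 (E, w=90) cum 150
  x=5 (F, w=70) cum 220  ← median
  x=9 (D, w=75) cum 295
  x=11 (C, w=60) cum 355
  x=11 (B, w=40) cum 395
⇒ x* = 5
y-coordinate, sorted with cumulative weight:
  y=0 (D, w=75) cum 75
  y=0 (F, w=70) cum 145
  y=1 (B, w=40) cum 185
  y=8 (A, w=60) cum 245  ← median
  y=10 (E, w=90) cum 335
  y=11 (C, w=60) cum 395
⇒ y* = 8

(5, 8)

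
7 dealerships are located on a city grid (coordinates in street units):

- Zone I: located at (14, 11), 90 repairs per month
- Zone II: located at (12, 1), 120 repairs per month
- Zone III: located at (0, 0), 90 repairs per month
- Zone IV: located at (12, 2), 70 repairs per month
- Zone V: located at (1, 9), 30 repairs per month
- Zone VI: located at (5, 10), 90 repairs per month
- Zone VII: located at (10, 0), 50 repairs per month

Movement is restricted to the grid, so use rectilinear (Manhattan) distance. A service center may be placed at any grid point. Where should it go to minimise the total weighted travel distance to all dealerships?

(12, 2)

Manhattan distance separates: Σwᵢ(|x−xᵢ|+|y−yᵢ|) = Σwᵢ|x−xᵢ| + Σwᵢ|y−yᵢ|, so x and y are optimised independently as 1-D weighted medians.
Total weight W = 540; half = 270.
x-coordinate, sorted with cumulative weight:
  x=0 (Zone III, w=90) cum 90
  x=1 (Zone V, w=30) cum 120
  x=5 (Zone VI, w=90) cum 210
  x=10 (Zone VII, w=50) cum 260
  x=12 (Zone II, w=120) cum 380  ← median
  x=12 (Zone IV, w=70) cum 450
  x=14 (Zone I, w=90) cum 540
⇒ x* = 12
y-coordinate, sorted with cumulative weight:
  y=0 (Zone III, w=90) cum 90
  y=0 (Zone VII, w=50) cum 140
  y=1 (Zone II, w=120) cum 260
  y=2 (Zone IV, w=70) cum 330  ← median
  y=9 (Zone V, w=30) cum 360
  y=10 (Zone VI, w=90) cum 450
  y=11 (Zone I, w=90) cum 540
⇒ y* = 2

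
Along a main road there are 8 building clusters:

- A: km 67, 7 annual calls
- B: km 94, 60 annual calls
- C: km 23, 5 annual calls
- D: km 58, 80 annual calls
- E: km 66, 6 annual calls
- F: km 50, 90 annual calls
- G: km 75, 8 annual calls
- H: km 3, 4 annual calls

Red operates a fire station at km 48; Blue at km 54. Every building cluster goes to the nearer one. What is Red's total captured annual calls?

The indifferent point is the midpoint (48+54)/2 = 51; building clusters left of it (closer to Red at 48) go to Red, those right go to Blue.
  H at 3 (w=4) → Red
  C at 23 (w=5) → Red
  F at 50 (w=90) → Red
  D at 58 (w=80) → Blue
  E at 66 (w=6) → Blue
  A at 67 (w=7) → Blue
  G at 75 (w=8) → Blue
  B at 94 (w=60) → Blue
Red captures 99; Blue captures 161.

99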